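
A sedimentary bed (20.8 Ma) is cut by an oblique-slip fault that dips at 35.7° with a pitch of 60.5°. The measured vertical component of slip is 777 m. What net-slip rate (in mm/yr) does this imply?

dip-slip = throw / sin(dip) = 777 / sin(35.7°) = 1332 m
net slip = dip-slip / sin(rake) = 1332 / sin(60.5°) = 1530 m
rate = 1530 m / 20.8 Ma = 0.0000736 m/yr = 0.0736 mm/yr

0.0736 mm/yr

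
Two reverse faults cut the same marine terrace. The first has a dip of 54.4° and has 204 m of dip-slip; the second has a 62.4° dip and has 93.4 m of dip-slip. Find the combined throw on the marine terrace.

throw_A = 204 × sin(54.4°) = 165.9 m
throw_B = 93.4 × sin(62.4°) = 82.77 m
total = 165.9 + 82.77 = 249 m

249 m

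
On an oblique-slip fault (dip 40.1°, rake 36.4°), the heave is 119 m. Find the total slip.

dip-slip = heave / cos(dip) = 119 / cos(40.1°) = 155.6 m
net slip = dip-slip / sin(rake) = 155.6 / sin(36.4°) = 262 m

262 m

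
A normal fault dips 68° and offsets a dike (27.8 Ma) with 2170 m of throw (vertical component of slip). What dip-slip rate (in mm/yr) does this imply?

0.0842 mm/yr

dip-slip = throw / sin(dip) = 2170 m / sin(68°) = 2340 m
rate = 2340 m / 27.8 Ma = 0.0000842 m/yr = 0.0842 mm/yr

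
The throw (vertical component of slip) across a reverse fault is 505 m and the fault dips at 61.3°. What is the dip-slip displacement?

576 m

dip-slip = throw / sin(dip) = 505 / sin(61.3°) = 576 m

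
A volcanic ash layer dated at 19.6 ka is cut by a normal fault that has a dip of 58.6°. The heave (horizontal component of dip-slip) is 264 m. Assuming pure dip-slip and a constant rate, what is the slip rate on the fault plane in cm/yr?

2.59 cm/yr

dip-slip = heave / cos(dip) = 264 m / cos(58.6°) = 506.7 m
rate = 506.7 m / 19.6 ka = 0.0259 m/yr = 2.59 cm/yr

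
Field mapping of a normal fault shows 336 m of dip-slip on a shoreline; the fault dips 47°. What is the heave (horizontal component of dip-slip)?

229 m

heave = dip-slip × cos(dip) = 336 m × cos(47°) = 229 m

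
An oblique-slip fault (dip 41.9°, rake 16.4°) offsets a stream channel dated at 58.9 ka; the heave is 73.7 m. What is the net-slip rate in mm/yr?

5.95 mm/yr

dip-slip = heave / cos(dip) = 73.7 / cos(41.9°) = 99.02 m
net slip = dip-slip / sin(rake) = 99.02 / sin(16.4°) = 350.7 m
rate = 350.7 m / 58.9 ka = 0.00595 m/yr = 5.95 mm/yr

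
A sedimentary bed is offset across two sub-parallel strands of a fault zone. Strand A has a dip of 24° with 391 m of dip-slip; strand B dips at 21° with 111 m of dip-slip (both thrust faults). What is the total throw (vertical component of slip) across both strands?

199 m

throw_A = 391 × sin(24°) = 159 m
throw_B = 111 × sin(21°) = 39.78 m
total = 159 + 39.78 = 199 m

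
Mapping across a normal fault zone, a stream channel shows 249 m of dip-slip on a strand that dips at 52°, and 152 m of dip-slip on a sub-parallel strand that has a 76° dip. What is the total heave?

190 m

heave_A = 249 × cos(52°) = 153.3 m
heave_B = 152 × cos(76°) = 36.77 m
total = 153.3 + 36.77 = 190 m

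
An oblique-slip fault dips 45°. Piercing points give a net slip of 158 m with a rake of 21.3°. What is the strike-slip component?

strike-slip = net slip × cos(rake) = 158 m × cos(21.3°) = 147 m

147 m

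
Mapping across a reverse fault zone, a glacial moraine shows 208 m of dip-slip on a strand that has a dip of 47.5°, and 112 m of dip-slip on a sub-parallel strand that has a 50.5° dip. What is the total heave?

212 m

heave_A = 208 × cos(47.5°) = 140.5 m
heave_B = 112 × cos(50.5°) = 71.24 m
total = 140.5 + 71.24 = 212 m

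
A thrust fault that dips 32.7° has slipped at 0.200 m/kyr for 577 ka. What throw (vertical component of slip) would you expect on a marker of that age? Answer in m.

dip-slip = rate × time = 0.200 m/kyr × 577 ka = 115.4 m
throw = dip-slip × sin(dip) = 115.4 × sin(32.7°) = 62.3 m

62.3 m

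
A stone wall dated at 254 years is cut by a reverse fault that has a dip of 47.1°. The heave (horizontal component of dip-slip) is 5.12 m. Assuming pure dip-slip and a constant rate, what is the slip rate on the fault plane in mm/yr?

dip-slip = heave / cos(dip) = 5.12 m / cos(47.1°) = 7.521 m
rate = 7.521 m / 254 years = 0.0296 m/yr = 29.6 mm/yr

29.6 mm/yr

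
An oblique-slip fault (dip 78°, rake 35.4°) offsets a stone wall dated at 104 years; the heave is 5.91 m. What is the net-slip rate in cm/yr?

47.2 cm/yr

dip-slip = heave / cos(dip) = 5.91 / cos(78°) = 28.43 m
net slip = dip-slip / sin(rake) = 28.43 / sin(35.4°) = 49.07 m
rate = 49.07 m / 104 years = 0.472 m/yr = 47.2 cm/yr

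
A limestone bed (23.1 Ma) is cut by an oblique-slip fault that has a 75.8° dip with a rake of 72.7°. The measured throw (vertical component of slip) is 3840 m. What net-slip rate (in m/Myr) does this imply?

180 m/Myr

dip-slip = throw / sin(dip) = 3840 / sin(75.8°) = 3961 m
net slip = dip-slip / sin(rake) = 3961 / sin(72.7°) = 4149 m
rate = 4149 m / 23.1 Ma = 0.000180 m/yr = 180 m/Myr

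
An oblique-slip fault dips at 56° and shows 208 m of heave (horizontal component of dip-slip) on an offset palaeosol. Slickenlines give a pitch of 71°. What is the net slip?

dip-slip = heave / cos(dip) = 208 / cos(56°) = 372 m
net slip = dip-slip / sin(rake) = 372 / sin(71°) = 393 m

393 m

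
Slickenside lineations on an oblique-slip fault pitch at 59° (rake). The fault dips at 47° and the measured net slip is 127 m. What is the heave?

dip-slip = net slip × sin(rake) = 127 m × sin(59°) = 108.9 m
heave = dip-slip × cos(dip) = 108.9 × cos(47°) = 74.2 m

74.2 m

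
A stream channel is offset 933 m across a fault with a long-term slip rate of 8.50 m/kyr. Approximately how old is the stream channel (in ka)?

110 ka

age = offset / rate = 933 m / (8.50 m/kyr) = 110000 yr = 110 ka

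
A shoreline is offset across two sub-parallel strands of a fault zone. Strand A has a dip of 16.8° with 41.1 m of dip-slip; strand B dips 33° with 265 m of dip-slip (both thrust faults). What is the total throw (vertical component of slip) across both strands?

156 m

throw_A = 41.1 × sin(16.8°) = 11.88 m
throw_B = 265 × sin(33°) = 144.3 m
total = 11.88 + 144.3 = 156 m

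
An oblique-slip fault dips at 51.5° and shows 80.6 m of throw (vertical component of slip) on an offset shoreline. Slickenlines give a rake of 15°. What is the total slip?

dip-slip = throw / sin(dip) = 80.6 / sin(51.5°) = 103 m
net slip = dip-slip / sin(rake) = 103 / sin(15°) = 398 m

398 m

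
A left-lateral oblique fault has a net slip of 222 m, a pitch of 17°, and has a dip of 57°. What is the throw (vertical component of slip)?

dip-slip = net slip × sin(rake) = 222 m × sin(17°) = 64.91 m
throw = dip-slip × sin(dip) = 64.91 × sin(57°) = 54.4 m

54.4 m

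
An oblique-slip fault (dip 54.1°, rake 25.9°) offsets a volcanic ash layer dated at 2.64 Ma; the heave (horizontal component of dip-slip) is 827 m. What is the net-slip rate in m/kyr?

dip-slip = heave / cos(dip) = 827 / cos(54.1°) = 1410 m
net slip = dip-slip / sin(rake) = 1410 / sin(25.9°) = 3229 m
rate = 3229 m / 2.64 Ma = 0.00122 m/yr = 1.22 m/kyr

1.22 m/kyr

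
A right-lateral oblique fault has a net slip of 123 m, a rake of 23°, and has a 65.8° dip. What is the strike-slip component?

strike-slip = net slip × cos(rake) = 123 m × cos(23°) = 113 m

113 m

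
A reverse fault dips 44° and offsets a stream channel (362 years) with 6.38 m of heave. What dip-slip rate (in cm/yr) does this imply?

2.45 cm/yr

dip-slip = heave / cos(dip) = 6.38 m / cos(44°) = 8.869 m
rate = 8.869 m / 362 years = 0.0245 m/yr = 2.45 cm/yr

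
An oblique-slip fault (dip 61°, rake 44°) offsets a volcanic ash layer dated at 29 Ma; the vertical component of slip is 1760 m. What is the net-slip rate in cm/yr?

0.00999 cm/yr

dip-slip = throw / sin(dip) = 1760 / sin(61°) = 2012 m
net slip = dip-slip / sin(rake) = 2012 / sin(44°) = 2897 m
rate = 2897 m / 29 Ma = 0.0000999 m/yr = 0.00999 cm/yr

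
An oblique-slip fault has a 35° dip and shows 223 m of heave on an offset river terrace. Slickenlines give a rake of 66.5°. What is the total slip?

dip-slip = heave / cos(dip) = 223 / cos(35°) = 272.2 m
net slip = dip-slip / sin(rake) = 272.2 / sin(66.5°) = 297 m

297 m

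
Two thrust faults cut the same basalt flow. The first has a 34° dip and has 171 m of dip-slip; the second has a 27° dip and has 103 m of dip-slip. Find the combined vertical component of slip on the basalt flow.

throw_A = 171 × sin(34°) = 95.62 m
throw_B = 103 × sin(27°) = 46.76 m
total = 95.62 + 46.76 = 142 m

142 m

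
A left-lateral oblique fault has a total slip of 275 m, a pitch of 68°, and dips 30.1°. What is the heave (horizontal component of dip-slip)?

dip-slip = net slip × sin(rake) = 275 m × sin(68°) = 255 m
heave = dip-slip × cos(dip) = 255 × cos(30.1°) = 221 m

221 m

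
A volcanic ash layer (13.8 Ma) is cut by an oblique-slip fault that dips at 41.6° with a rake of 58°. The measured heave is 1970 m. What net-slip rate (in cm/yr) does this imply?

dip-slip = heave / cos(dip) = 1970 / cos(41.6°) = 2634 m
net slip = dip-slip / sin(rake) = 2634 / sin(58°) = 3106 m
rate = 3106 m / 13.8 Ma = 0.000225 m/yr = 0.0225 cm/yr

0.0225 cm/yr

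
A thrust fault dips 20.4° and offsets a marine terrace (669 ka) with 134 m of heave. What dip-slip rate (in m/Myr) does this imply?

dip-slip = heave / cos(dip) = 134 m / cos(20.4°) = 143 m
rate = 143 m / 669 ka = 0.000214 m/yr = 214 m/Myr

214 m/Myr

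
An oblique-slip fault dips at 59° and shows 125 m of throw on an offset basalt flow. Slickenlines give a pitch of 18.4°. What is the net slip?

462 m

dip-slip = throw / sin(dip) = 125 / sin(59°) = 145.8 m
net slip = dip-slip / sin(rake) = 145.8 / sin(18.4°) = 462 m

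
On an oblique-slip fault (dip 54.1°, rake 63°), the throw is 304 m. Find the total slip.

421 m

dip-slip = throw / sin(dip) = 304 / sin(54.1°) = 375.3 m
net slip = dip-slip / sin(rake) = 375.3 / sin(63°) = 421 m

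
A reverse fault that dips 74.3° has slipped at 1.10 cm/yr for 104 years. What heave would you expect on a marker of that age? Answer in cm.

31 cm

dip-slip = rate × time = 1.10 cm/yr × 104 years = 1.144 m
heave = dip-slip × cos(dip) = 1.144 × cos(74.3°) = 0.310 m = 31 cm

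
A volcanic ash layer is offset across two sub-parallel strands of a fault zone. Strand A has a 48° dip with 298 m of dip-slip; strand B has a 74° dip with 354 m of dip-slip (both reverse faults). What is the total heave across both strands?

heave_A = 298 × cos(48°) = 199.4 m
heave_B = 354 × cos(74°) = 97.58 m
total = 199.4 + 97.58 = 297 m

297 m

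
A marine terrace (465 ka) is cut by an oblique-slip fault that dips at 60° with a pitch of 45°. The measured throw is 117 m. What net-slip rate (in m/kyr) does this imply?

0.411 m/kyr

dip-slip = throw / sin(dip) = 117 / sin(60°) = 135.1 m
net slip = dip-slip / sin(rake) = 135.1 / sin(45°) = 191.1 m
rate = 191.1 m / 465 ka = 0.000411 m/yr = 0.411 m/kyr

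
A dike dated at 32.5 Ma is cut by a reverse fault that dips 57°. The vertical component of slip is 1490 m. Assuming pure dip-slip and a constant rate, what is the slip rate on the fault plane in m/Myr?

54.7 m/Myr

dip-slip = throw / sin(dip) = 1490 m / sin(57°) = 1777 m
rate = 1777 m / 32.5 Ma = 0.0000547 m/yr = 54.7 m/Myr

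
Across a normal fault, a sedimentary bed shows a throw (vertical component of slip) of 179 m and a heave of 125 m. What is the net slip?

net slip = √(throw² + heave²) = √(179² + 125²) = 218 m

218 m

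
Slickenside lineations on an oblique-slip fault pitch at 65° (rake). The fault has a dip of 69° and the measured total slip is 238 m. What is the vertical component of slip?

dip-slip = net slip × sin(rake) = 238 m × sin(65°) = 215.7 m
throw = dip-slip × sin(dip) = 215.7 × sin(69°) = 201 m

201 m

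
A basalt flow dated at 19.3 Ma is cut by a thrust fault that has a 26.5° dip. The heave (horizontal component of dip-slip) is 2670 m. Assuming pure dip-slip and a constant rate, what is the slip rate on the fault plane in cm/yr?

0.0155 cm/yr

dip-slip = heave / cos(dip) = 2670 m / cos(26.5°) = 2983 m
rate = 2983 m / 19.3 Ma = 0.000155 m/yr = 0.0155 cm/yr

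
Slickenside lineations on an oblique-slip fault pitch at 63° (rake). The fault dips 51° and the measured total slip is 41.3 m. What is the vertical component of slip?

dip-slip = net slip × sin(rake) = 41.3 m × sin(63°) = 36.80 m
throw = dip-slip × sin(dip) = 36.80 × sin(51°) = 28.6 m

28.6 m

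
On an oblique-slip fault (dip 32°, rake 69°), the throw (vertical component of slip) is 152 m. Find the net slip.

307 m

dip-slip = throw / sin(dip) = 152 / sin(32°) = 286.8 m
net slip = dip-slip / sin(rake) = 286.8 / sin(69°) = 307 m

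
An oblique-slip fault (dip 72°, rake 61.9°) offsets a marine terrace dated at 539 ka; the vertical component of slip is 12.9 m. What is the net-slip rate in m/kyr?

0.0285 m/kyr

dip-slip = throw / sin(dip) = 12.9 / sin(72°) = 13.56 m
net slip = dip-slip / sin(rake) = 13.56 / sin(61.9°) = 15.38 m
rate = 15.38 m / 539 ka = 0.0000285 m/yr = 0.0285 m/kyr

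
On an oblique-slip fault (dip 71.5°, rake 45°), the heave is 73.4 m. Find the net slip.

dip-slip = heave / cos(dip) = 73.4 / cos(71.5°) = 231.3 m
net slip = dip-slip / sin(rake) = 231.3 / sin(45°) = 327 m

327 m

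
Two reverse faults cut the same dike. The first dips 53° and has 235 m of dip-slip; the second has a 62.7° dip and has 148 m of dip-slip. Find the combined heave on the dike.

heave_A = 235 × cos(53°) = 141.4 m
heave_B = 148 × cos(62.7°) = 67.88 m
total = 141.4 + 67.88 = 209 m

209 m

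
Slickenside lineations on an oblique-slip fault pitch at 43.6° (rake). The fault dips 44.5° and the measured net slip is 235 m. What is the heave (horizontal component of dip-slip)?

dip-slip = net slip × sin(rake) = 235 m × sin(43.6°) = 162.1 m
heave = dip-slip × cos(dip) = 162.1 × cos(44.5°) = 116 m

116 m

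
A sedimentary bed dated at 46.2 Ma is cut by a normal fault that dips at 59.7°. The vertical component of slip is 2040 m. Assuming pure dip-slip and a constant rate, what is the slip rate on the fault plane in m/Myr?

51.1 m/Myr

dip-slip = throw / sin(dip) = 2040 m / sin(59.7°) = 2363 m
rate = 2363 m / 46.2 Ma = 0.0000511 m/yr = 51.1 m/Myr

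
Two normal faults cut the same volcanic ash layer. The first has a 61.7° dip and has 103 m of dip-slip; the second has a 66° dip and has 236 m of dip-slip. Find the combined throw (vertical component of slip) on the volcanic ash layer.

306 m

throw_A = 103 × sin(61.7°) = 90.69 m
throw_B = 236 × sin(66°) = 215.6 m
total = 90.69 + 215.6 = 306 m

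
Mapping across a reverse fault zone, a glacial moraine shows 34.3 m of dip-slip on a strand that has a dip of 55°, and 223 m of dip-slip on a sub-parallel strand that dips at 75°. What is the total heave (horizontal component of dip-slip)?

77.4 m

heave_A = 34.3 × cos(55°) = 19.67 m
heave_B = 223 × cos(75°) = 57.72 m
total = 19.67 + 57.72 = 77.4 m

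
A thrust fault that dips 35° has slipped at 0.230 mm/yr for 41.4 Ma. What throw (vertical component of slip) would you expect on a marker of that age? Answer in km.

dip-slip = rate × time = 0.230 mm/yr × 41.4 Ma = 9522 m
throw = dip-slip × sin(dip) = 9522 × sin(35°) = 5460 m = 5.46 km

5.46 km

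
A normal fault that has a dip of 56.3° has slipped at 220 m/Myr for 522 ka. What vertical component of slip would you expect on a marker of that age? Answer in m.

dip-slip = rate × time = 220 m/Myr × 522 ka = 114.8 m
throw = dip-slip × sin(dip) = 114.8 × sin(56.3°) = 95.5 m

95.5 m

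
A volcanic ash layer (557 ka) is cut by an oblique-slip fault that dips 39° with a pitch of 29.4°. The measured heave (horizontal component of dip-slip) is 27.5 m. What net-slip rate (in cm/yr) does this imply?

0.0129 cm/yr

dip-slip = heave / cos(dip) = 27.5 / cos(39°) = 35.39 m
net slip = dip-slip / sin(rake) = 35.39 / sin(29.4°) = 72.08 m
rate = 72.08 m / 557 ka = 0.000129 m/yr = 0.0129 cm/yr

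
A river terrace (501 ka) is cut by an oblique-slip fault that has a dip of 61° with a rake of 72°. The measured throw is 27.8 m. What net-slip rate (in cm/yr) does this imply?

0.00667 cm/yr

dip-slip = throw / sin(dip) = 27.8 / sin(61°) = 31.79 m
net slip = dip-slip / sin(rake) = 31.79 / sin(72°) = 33.42 m
rate = 33.42 m / 501 ka = 0.0000667 m/yr = 0.00667 cm/yr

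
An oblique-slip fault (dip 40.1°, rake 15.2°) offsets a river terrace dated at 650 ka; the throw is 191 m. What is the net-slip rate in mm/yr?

1.74 mm/yr

dip-slip = throw / sin(dip) = 191 / sin(40.1°) = 296.5 m
net slip = dip-slip / sin(rake) = 296.5 / sin(15.2°) = 1131 m
rate = 1131 m / 650 ka = 0.00174 m/yr = 1.74 mm/yr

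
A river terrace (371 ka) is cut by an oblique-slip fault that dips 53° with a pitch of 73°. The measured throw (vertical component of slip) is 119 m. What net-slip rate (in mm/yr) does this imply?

0.420 mm/yr

dip-slip = throw / sin(dip) = 119 / sin(53°) = 149 m
net slip = dip-slip / sin(rake) = 149 / sin(73°) = 155.8 m
rate = 155.8 m / 371 ka = 0.000420 m/yr = 0.420 mm/yr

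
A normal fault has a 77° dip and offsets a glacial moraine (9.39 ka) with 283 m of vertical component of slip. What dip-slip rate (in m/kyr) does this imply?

dip-slip = throw / sin(dip) = 283 m / sin(77°) = 290.4 m
rate = 290.4 m / 9.39 ka = 0.0309 m/yr = 30.9 m/kyr

30.9 m/kyr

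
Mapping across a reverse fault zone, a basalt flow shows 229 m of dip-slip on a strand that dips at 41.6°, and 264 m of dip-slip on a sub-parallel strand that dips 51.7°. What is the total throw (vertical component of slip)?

359 m

throw_A = 229 × sin(41.6°) = 152 m
throw_B = 264 × sin(51.7°) = 207.2 m
total = 152 + 207.2 = 359 m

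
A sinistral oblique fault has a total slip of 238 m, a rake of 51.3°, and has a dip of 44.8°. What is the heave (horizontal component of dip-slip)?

dip-slip = net slip × sin(rake) = 238 m × sin(51.3°) = 185.7 m
heave = dip-slip × cos(dip) = 185.7 × cos(44.8°) = 132 m

132 m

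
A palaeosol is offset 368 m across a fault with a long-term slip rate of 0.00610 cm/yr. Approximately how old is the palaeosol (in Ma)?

6.03 Ma

age = offset / rate = 368 m / (0.00610 cm/yr) = 6.03e+06 yr = 6.03 Ma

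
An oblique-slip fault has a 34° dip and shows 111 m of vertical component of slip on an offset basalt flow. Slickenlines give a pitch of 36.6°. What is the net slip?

dip-slip = throw / sin(dip) = 111 / sin(34°) = 198.5 m
net slip = dip-slip / sin(rake) = 198.5 / sin(36.6°) = 333 m

333 m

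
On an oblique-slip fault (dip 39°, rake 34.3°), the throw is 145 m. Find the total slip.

409 m

dip-slip = throw / sin(dip) = 145 / sin(39°) = 230.4 m
net slip = dip-slip / sin(rake) = 230.4 / sin(34.3°) = 409 m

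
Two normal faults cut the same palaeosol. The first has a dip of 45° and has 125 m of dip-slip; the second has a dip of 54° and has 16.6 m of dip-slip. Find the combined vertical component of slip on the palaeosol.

throw_A = 125 × sin(45°) = 88.39 m
throw_B = 16.6 × sin(54°) = 13.43 m
total = 88.39 + 13.43 = 102 m

102 m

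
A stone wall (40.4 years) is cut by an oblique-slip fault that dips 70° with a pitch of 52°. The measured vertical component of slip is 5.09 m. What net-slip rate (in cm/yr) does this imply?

17 cm/yr

dip-slip = throw / sin(dip) = 5.09 / sin(70°) = 5.417 m
net slip = dip-slip / sin(rake) = 5.417 / sin(52°) = 6.874 m
rate = 6.874 m / 40.4 years = 0.170 m/yr = 17 cm/yr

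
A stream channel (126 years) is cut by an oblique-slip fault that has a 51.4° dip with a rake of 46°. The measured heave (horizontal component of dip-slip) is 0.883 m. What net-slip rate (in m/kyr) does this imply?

dip-slip = heave / cos(dip) = 0.883 / cos(51.4°) = 1.415 m
net slip = dip-slip / sin(rake) = 1.415 / sin(46°) = 1.968 m
rate = 1.968 m / 126 years = 0.0156 m/yr = 15.6 m/kyr

15.6 m/kyr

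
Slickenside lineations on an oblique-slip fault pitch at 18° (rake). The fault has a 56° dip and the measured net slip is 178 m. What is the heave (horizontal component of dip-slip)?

30.8 m

dip-slip = net slip × sin(rake) = 178 m × sin(18°) = 55.01 m
heave = dip-slip × cos(dip) = 55.01 × cos(56°) = 30.8 m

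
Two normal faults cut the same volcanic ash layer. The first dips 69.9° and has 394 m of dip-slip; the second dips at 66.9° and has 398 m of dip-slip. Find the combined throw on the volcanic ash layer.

throw_A = 394 × sin(69.9°) = 370 m
throw_B = 398 × sin(66.9°) = 366.1 m
total = 370 + 366.1 = 736 m

736 m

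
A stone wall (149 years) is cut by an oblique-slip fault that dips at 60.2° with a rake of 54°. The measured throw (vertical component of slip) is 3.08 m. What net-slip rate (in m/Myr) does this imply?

29400 m/Myr

dip-slip = throw / sin(dip) = 3.08 / sin(60.2°) = 3.549 m
net slip = dip-slip / sin(rake) = 3.549 / sin(54°) = 4.387 m
rate = 4.387 m / 149 years = 0.0294 m/yr = 29400 m/Myr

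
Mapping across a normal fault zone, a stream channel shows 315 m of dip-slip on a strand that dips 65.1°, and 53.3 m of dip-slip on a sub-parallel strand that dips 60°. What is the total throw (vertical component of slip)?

332 m

throw_A = 315 × sin(65.1°) = 285.7 m
throw_B = 53.3 × sin(60°) = 46.16 m
total = 285.7 + 46.16 = 332 m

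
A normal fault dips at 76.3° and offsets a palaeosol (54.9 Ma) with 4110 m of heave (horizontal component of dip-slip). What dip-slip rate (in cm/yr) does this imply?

0.0316 cm/yr

dip-slip = heave / cos(dip) = 4110 m / cos(76.3°) = 17350 m
rate = 17350 m / 54.9 Ma = 0.000316 m/yr = 0.0316 cm/yr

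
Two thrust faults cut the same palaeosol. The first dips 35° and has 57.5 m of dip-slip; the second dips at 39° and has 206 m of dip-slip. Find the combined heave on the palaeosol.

207 m

heave_A = 57.5 × cos(35°) = 47.10 m
heave_B = 206 × cos(39°) = 160.1 m
total = 47.10 + 160.1 = 207 m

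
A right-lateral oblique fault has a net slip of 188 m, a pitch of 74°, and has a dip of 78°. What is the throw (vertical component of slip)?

dip-slip = net slip × sin(rake) = 188 m × sin(74°) = 180.7 m
throw = dip-slip × sin(dip) = 180.7 × sin(78°) = 177 m

177 m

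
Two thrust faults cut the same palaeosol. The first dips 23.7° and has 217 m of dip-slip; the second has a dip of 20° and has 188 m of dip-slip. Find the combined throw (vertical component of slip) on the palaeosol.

throw_A = 217 × sin(23.7°) = 87.22 m
throw_B = 188 × sin(20°) = 64.30 m
total = 87.22 + 64.30 = 152 m

152 m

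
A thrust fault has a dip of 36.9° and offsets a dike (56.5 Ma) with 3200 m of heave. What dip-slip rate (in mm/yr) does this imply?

dip-slip = heave / cos(dip) = 3200 m / cos(36.9°) = 4002 m
rate = 4002 m / 56.5 Ma = 0.0000708 m/yr = 0.0708 mm/yr

0.0708 mm/yr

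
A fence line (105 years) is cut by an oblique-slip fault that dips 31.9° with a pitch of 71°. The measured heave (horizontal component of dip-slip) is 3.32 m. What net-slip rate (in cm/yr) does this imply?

dip-slip = heave / cos(dip) = 3.32 / cos(31.9°) = 3.911 m
net slip = dip-slip / sin(rake) = 3.911 / sin(71°) = 4.136 m
rate = 4.136 m / 105 years = 0.0394 m/yr = 3.94 cm/yr

3.94 cm/yr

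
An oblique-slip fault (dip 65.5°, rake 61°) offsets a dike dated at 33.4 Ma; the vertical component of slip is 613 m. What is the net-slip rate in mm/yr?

dip-slip = throw / sin(dip) = 613 / sin(65.5°) = 673.7 m
net slip = dip-slip / sin(rake) = 673.7 / sin(61°) = 770.2 m
rate = 770.2 m / 33.4 Ma = 0.0000231 m/yr = 0.0231 mm/yr

0.0231 mm/yr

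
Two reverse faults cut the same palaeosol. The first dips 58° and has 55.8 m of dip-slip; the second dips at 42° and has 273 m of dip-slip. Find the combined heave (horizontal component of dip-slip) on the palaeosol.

heave_A = 55.8 × cos(58°) = 29.57 m
heave_B = 273 × cos(42°) = 202.9 m
total = 29.57 + 202.9 = 232 m

232 m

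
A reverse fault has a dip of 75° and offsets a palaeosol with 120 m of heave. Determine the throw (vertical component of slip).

throw = heave × tan(dip) = 120 × tan(75°) = 448 m

448 m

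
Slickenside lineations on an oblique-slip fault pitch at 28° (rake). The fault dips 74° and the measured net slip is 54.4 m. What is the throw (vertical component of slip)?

24.5 m

dip-slip = net slip × sin(rake) = 54.4 m × sin(28°) = 25.54 m
throw = dip-slip × sin(dip) = 25.54 × sin(74°) = 24.5 m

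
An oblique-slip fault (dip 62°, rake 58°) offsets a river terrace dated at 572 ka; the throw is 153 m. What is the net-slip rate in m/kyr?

dip-slip = throw / sin(dip) = 153 / sin(62°) = 173.3 m
net slip = dip-slip / sin(rake) = 173.3 / sin(58°) = 204.3 m
rate = 204.3 m / 572 ka = 0.000357 m/yr = 0.357 m/kyr

0.357 m/kyr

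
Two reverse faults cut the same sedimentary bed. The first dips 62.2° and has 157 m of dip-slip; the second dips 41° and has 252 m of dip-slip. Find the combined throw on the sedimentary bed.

304 m

throw_A = 157 × sin(62.2°) = 138.9 m
throw_B = 252 × sin(41°) = 165.3 m
total = 138.9 + 165.3 = 304 m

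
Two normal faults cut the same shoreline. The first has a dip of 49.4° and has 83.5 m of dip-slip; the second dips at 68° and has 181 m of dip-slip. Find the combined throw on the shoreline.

231 m

throw_A = 83.5 × sin(49.4°) = 63.40 m
throw_B = 181 × sin(68°) = 167.8 m
total = 63.40 + 167.8 = 231 m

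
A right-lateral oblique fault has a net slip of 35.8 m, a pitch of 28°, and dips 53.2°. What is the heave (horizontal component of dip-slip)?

dip-slip = net slip × sin(rake) = 35.8 m × sin(28°) = 16.81 m
heave = dip-slip × cos(dip) = 16.81 × cos(53.2°) = 10.1 m

10.1 m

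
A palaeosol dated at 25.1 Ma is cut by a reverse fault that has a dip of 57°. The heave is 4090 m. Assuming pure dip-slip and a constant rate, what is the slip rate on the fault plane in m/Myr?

299 m/Myr

dip-slip = heave / cos(dip) = 4090 m / cos(57°) = 7510 m
rate = 7510 m / 25.1 Ma = 0.000299 m/yr = 299 m/Myr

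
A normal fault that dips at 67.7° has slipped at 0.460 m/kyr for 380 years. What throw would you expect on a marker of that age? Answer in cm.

dip-slip = rate × time = 0.460 m/kyr × 380 years = 0.1748 m
throw = dip-slip × sin(dip) = 0.1748 × sin(67.7°) = 0.162 m = 16.2 cm

16.2 cm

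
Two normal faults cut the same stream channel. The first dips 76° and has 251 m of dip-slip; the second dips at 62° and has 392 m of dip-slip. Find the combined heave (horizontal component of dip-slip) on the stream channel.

heave_A = 251 × cos(76°) = 60.72 m
heave_B = 392 × cos(62°) = 184 m
total = 60.72 + 184 = 245 m

245 m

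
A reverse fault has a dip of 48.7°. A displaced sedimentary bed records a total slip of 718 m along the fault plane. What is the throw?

539 m

throw = dip-slip × sin(dip) = 718 m × sin(48.7°) = 539 m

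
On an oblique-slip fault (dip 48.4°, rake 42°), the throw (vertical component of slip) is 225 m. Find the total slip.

450 m

dip-slip = throw / sin(dip) = 225 / sin(48.4°) = 300.9 m
net slip = dip-slip / sin(rake) = 300.9 / sin(42°) = 450 m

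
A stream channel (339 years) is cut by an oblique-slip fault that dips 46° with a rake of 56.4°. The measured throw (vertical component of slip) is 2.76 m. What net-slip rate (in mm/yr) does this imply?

13.6 mm/yr

dip-slip = throw / sin(dip) = 2.76 / sin(46°) = 3.837 m
net slip = dip-slip / sin(rake) = 3.837 / sin(56.4°) = 4.606 m
rate = 4.606 m / 339 years = 0.0136 m/yr = 13.6 mm/yr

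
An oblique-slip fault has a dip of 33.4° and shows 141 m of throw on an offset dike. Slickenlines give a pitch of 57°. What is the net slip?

dip-slip = throw / sin(dip) = 141 / sin(33.4°) = 256.1 m
net slip = dip-slip / sin(rake) = 256.1 / sin(57°) = 305 m

305 m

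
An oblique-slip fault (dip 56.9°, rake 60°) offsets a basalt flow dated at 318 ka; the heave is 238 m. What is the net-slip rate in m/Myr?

dip-slip = heave / cos(dip) = 238 / cos(56.9°) = 435.8 m
net slip = dip-slip / sin(rake) = 435.8 / sin(60°) = 503.2 m
rate = 503.2 m / 318 ka = 0.00158 m/yr = 1580 m/Myr

1580 m/Myr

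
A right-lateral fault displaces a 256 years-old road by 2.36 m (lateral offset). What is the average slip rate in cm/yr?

rate = 2.36 m / 256 years = 0.00922 m/yr = 0.922 cm/yr

0.922 cm/yr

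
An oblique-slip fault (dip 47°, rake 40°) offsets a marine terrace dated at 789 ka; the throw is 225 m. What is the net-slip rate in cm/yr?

0.0607 cm/yr

dip-slip = throw / sin(dip) = 225 / sin(47°) = 307.6 m
net slip = dip-slip / sin(rake) = 307.6 / sin(40°) = 478.6 m
rate = 478.6 m / 789 ka = 0.000607 m/yr = 0.0607 cm/yr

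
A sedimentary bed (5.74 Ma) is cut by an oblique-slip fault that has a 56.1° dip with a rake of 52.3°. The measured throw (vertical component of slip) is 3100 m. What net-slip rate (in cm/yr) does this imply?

dip-slip = throw / sin(dip) = 3100 / sin(56.1°) = 3735 m
net slip = dip-slip / sin(rake) = 3735 / sin(52.3°) = 4720 m
rate = 4720 m / 5.74 Ma = 0.000822 m/yr = 0.0822 cm/yr

0.0822 cm/yr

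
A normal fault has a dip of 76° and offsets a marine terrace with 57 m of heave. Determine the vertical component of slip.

throw = heave × tan(dip) = 57 × tan(76°) = 229 m

229 m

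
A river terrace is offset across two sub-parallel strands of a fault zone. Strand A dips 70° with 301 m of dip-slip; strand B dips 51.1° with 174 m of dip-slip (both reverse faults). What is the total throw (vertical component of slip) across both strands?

throw_A = 301 × sin(70°) = 282.8 m
throw_B = 174 × sin(51.1°) = 135.4 m
total = 282.8 + 135.4 = 418 m

418 m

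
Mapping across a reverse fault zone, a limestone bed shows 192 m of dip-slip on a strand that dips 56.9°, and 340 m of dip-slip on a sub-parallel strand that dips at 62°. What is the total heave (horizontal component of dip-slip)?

heave_A = 192 × cos(56.9°) = 104.9 m
heave_B = 340 × cos(62°) = 159.6 m
total = 104.9 + 159.6 = 264 m

264 m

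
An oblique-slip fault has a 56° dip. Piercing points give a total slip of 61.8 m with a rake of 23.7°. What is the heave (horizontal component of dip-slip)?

13.9 m

dip-slip = net slip × sin(rake) = 61.8 m × sin(23.7°) = 24.84 m
heave = dip-slip × cos(dip) = 24.84 × cos(56°) = 13.9 m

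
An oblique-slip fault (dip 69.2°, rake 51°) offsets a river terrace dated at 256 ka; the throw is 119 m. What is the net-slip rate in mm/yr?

dip-slip = throw / sin(dip) = 119 / sin(69.2°) = 127.3 m
net slip = dip-slip / sin(rake) = 127.3 / sin(51°) = 163.8 m
rate = 163.8 m / 256 ka = 0.000640 m/yr = 0.640 mm/yr

0.640 mm/yr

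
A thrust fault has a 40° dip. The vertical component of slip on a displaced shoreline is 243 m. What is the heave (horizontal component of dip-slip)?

290 m

heave = throw / tan(dip) = 243 / tan(40°) = 290 m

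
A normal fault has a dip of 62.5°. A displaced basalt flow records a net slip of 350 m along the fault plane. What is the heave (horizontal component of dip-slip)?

162 m

heave = dip-slip × cos(dip) = 350 m × cos(62.5°) = 162 m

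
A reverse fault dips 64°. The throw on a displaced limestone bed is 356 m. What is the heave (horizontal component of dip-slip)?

174 m

heave = throw / tan(dip) = 356 / tan(64°) = 174 m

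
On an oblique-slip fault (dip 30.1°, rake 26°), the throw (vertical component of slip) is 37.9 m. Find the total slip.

172 m

dip-slip = throw / sin(dip) = 37.9 / sin(30.1°) = 75.57 m
net slip = dip-slip / sin(rake) = 75.57 / sin(26°) = 172 m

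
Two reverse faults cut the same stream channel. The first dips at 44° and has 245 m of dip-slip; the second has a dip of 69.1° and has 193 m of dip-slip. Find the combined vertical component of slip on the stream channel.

throw_A = 245 × sin(44°) = 170.2 m
throw_B = 193 × sin(69.1°) = 180.3 m
total = 170.2 + 180.3 = 350 m

350 m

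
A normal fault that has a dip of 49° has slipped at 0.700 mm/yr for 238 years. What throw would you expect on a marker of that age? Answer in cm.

12.6 cm

dip-slip = rate × time = 0.700 mm/yr × 238 years = 0.1666 m
throw = dip-slip × sin(dip) = 0.1666 × sin(49°) = 0.126 m = 12.6 cm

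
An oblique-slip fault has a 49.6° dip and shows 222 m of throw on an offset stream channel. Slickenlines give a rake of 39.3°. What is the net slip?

dip-slip = throw / sin(dip) = 222 / sin(49.6°) = 291.5 m
net slip = dip-slip / sin(rake) = 291.5 / sin(39.3°) = 460 m

460 m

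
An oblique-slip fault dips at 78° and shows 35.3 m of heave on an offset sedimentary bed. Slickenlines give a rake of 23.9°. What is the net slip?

dip-slip = heave / cos(dip) = 35.3 / cos(78°) = 169.8 m
net slip = dip-slip / sin(rake) = 169.8 / sin(23.9°) = 419 m

419 m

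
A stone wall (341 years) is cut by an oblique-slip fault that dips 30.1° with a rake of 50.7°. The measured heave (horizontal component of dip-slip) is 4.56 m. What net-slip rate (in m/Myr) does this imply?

dip-slip = heave / cos(dip) = 4.56 / cos(30.1°) = 5.271 m
net slip = dip-slip / sin(rake) = 5.271 / sin(50.7°) = 6.811 m
rate = 6.811 m / 341 years = 0.0200 m/yr = 20000 m/Myr

20000 m/Myr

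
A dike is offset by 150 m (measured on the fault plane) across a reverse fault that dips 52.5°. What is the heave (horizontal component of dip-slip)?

91.3 m

heave = dip-slip × cos(dip) = 150 m × cos(52.5°) = 91.3 m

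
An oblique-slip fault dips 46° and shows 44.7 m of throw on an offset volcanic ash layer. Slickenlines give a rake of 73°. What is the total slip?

65 m

dip-slip = throw / sin(dip) = 44.7 / sin(46°) = 62.14 m
net slip = dip-slip / sin(rake) = 62.14 / sin(73°) = 65 m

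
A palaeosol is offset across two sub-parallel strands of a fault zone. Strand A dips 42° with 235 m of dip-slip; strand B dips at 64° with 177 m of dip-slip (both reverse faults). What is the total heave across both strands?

heave_A = 235 × cos(42°) = 174.6 m
heave_B = 177 × cos(64°) = 77.59 m
total = 174.6 + 77.59 = 252 m

252 m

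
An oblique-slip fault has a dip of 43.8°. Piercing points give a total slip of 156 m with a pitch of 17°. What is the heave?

32.9 m

dip-slip = net slip × sin(rake) = 156 m × sin(17°) = 45.61 m
heave = dip-slip × cos(dip) = 45.61 × cos(43.8°) = 32.9 m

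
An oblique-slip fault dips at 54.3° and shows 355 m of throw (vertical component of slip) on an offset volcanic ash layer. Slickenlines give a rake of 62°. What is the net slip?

dip-slip = throw / sin(dip) = 355 / sin(54.3°) = 437.1 m
net slip = dip-slip / sin(rake) = 437.1 / sin(62°) = 495 m

495 m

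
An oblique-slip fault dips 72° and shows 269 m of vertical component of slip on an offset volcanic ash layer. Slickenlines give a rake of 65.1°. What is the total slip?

dip-slip = throw / sin(dip) = 269 / sin(72°) = 282.8 m
net slip = dip-slip / sin(rake) = 282.8 / sin(65.1°) = 312 m

312 m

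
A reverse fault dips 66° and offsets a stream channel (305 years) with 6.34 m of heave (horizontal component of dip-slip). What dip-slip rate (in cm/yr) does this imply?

5.11 cm/yr

dip-slip = heave / cos(dip) = 6.34 m / cos(66°) = 15.59 m
rate = 15.59 m / 305 years = 0.0511 m/yr = 5.11 cm/yr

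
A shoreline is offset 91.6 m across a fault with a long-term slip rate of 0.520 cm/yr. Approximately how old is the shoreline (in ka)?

17.6 ka

age = offset / rate = 91.6 m / (0.520 cm/yr) = 17600 yr = 17.6 ka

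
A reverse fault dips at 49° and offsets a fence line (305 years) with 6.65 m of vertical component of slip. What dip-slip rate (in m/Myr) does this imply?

dip-slip = throw / sin(dip) = 6.65 m / sin(49°) = 8.811 m
rate = 8.811 m / 305 years = 0.0289 m/yr = 28900 m/Myr

28900 m/Myr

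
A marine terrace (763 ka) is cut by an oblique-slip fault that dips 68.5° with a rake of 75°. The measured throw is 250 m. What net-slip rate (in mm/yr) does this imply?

0.365 mm/yr

dip-slip = throw / sin(dip) = 250 / sin(68.5°) = 268.7 m
net slip = dip-slip / sin(rake) = 268.7 / sin(75°) = 278.2 m
rate = 278.2 m / 763 ka = 0.000365 m/yr = 0.365 mm/yr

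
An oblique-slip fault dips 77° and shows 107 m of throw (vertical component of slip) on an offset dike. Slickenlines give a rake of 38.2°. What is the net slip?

178 m

dip-slip = throw / sin(dip) = 107 / sin(77°) = 109.8 m
net slip = dip-slip / sin(rake) = 109.8 / sin(38.2°) = 178 m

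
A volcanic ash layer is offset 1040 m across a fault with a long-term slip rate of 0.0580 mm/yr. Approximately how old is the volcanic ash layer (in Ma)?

17.9 Ma

age = offset / rate = 1040 m / (0.0580 mm/yr) = 1.79e+07 yr = 17.9 Ma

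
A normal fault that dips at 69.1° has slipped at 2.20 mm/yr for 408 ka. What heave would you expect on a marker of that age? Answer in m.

dip-slip = rate × time = 2.20 mm/yr × 408 ka = 897.6 m
heave = dip-slip × cos(dip) = 897.6 × cos(69.1°) = 320 m

320 m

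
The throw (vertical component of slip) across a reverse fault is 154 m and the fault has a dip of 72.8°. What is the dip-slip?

dip-slip = throw / sin(dip) = 154 / sin(72.8°) = 161 m

161 m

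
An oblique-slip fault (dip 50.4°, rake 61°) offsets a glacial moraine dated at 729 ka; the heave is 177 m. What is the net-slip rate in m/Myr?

dip-slip = heave / cos(dip) = 177 / cos(50.4°) = 277.7 m
net slip = dip-slip / sin(rake) = 277.7 / sin(61°) = 317.5 m
rate = 317.5 m / 729 ka = 0.000436 m/yr = 436 m/Myr

436 m/Myr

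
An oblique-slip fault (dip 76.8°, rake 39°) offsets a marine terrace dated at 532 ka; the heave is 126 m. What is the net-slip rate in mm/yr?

1.65 mm/yr

dip-slip = heave / cos(dip) = 126 / cos(76.8°) = 551.8 m
net slip = dip-slip / sin(rake) = 551.8 / sin(39°) = 876.8 m
rate = 876.8 m / 532 ka = 0.00165 m/yr = 1.65 mm/yr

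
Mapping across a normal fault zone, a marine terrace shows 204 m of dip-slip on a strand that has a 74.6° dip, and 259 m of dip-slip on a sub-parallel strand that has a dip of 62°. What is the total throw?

throw_A = 204 × sin(74.6°) = 196.7 m
throw_B = 259 × sin(62°) = 228.7 m
total = 196.7 + 228.7 = 425 m

425 m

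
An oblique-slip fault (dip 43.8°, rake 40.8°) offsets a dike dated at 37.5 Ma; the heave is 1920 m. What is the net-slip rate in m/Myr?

109 m/Myr

dip-slip = heave / cos(dip) = 1920 / cos(43.8°) = 2660 m
net slip = dip-slip / sin(rake) = 2660 / sin(40.8°) = 4071 m
rate = 4071 m / 37.5 Ma = 0.000109 m/yr = 109 m/Myr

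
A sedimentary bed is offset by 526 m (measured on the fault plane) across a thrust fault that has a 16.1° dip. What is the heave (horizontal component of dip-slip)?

heave = dip-slip × cos(dip) = 526 m × cos(16.1°) = 505 m

505 m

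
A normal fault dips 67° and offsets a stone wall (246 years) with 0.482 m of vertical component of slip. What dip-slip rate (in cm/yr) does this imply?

dip-slip = throw / sin(dip) = 0.482 m / sin(67°) = 0.5236 m
rate = 0.5236 m / 246 years = 0.00213 m/yr = 0.213 cm/yr

0.213 cm/yr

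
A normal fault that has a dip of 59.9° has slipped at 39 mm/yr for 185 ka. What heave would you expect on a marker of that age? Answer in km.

dip-slip = rate × time = 39 mm/yr × 185 ka = 7215 m
heave = dip-slip × cos(dip) = 7215 × cos(59.9°) = 3620 m = 3.62 km

3.62 km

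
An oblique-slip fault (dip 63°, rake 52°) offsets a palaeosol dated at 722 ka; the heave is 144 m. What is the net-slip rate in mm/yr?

0.558 mm/yr

dip-slip = heave / cos(dip) = 144 / cos(63°) = 317.2 m
net slip = dip-slip / sin(rake) = 317.2 / sin(52°) = 402.5 m
rate = 402.5 m / 722 ka = 0.000558 m/yr = 0.558 mm/yr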